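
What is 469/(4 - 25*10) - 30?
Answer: -7849/246 ≈ -31.906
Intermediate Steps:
469/(4 - 25*10) - 30 = 469/(4 - 250) - 30 = 469/(-246) - 30 = -1/246*469 - 30 = -469/246 - 30 = -7849/246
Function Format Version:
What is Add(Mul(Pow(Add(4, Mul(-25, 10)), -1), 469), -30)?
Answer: Rational(-7849, 246) ≈ -31.906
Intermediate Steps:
Add(Mul(Pow(Add(4, Mul(-25, 10)), -1), 469), -30) = Add(Mul(Pow(Add(4, -250), -1), 469), -30) = Add(Mul(Pow(-246, -1), 469), -30) = Add(Mul(Rational(-1, 246), 469), -30) = Add(Rational(-469, 246), -30) = Rational(-7849, 246)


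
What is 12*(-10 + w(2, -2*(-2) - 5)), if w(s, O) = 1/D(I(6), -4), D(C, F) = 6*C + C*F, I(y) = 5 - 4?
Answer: -114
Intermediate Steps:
I(y) = 1
w(s, O) = ½ (w(s, O) = 1/(1*(6 - 4)) = 1/(1*2) = 1/2 = ½)
12*(-10 + w(2, -2*(-2) - 5)) = 12*(-10 + ½) = 12*(-19/2) = -114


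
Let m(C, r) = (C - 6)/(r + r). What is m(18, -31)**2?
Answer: 36/961 ≈ 0.037461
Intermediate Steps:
m(C, r) = (-6 + C)/(2*r) (m(C, r) = (-6 + C)/((2*r)) = (-6 + C)*(1/(2*r)) = (-6 + C)/(2*r))
m(18, -31)**2 = ((1/2)*(-6 + 18)/(-31))**2 = ((1/2)*(-1/31)*12)**2 = (-6/31)**2 = 36/961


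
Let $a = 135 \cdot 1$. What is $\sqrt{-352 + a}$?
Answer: $i \sqrt{217} \approx 14.731 i$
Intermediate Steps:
$a = 135$
$\sqrt{-352 + a} = \sqrt{-352 + 135} = \sqrt{-217} = i \sqrt{217}$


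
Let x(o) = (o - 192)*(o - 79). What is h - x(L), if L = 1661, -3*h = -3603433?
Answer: -3368441/3 ≈ -1.1228e+6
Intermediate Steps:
h = 3603433/3 (h = -1/3*(-3603433) = 3603433/3 ≈ 1.2011e+6)
x(o) = (-192 + o)*(-79 + o)
h - x(L) = 3603433/3 - (15168 + 1661**2 - 271*1661) = 3603433/3 - (15168 + 2758921 - 450131) = 3603433/3 - 1*2323958 = 3603433/3 - 2323958 = -3368441/3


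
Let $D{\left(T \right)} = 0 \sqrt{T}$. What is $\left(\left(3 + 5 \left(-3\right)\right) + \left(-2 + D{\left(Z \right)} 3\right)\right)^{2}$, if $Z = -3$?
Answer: $196$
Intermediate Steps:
$D{\left(T \right)} = 0$
$\left(\left(3 + 5 \left(-3\right)\right) + \left(-2 + D{\left(Z \right)} 3\right)\right)^{2} = \left(\left(3 + 5 \left(-3\right)\right) + \left(-2 + 0 \cdot 3\right)\right)^{2} = \left(\left(3 - 15\right) + \left(-2 + 0\right)\right)^{2} = \left(-12 - 2\right)^{2} = \left(-14\right)^{2} = 196$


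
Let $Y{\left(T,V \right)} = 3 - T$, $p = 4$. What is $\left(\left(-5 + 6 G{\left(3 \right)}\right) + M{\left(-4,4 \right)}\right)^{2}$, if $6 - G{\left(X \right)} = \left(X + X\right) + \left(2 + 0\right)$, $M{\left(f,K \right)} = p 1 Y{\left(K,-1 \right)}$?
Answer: $441$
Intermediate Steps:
$M{\left(f,K \right)} = 12 - 4 K$ ($M{\left(f,K \right)} = 4 \cdot 1 \left(3 - K\right) = 4 \left(3 - K\right) = 12 - 4 K$)
$G{\left(X \right)} = 4 - 2 X$ ($G{\left(X \right)} = 6 - \left(\left(X + X\right) + \left(2 + 0\right)\right) = 6 - \left(2 X + 2\right) = 6 - \left(2 + 2 X\right) = 4 - 2 X$)
$\left(\left(-5 + 6 G{\left(3 \right)}\right) + M{\left(-4,4 \right)}\right)^{2} = \left(\left(-5 + 6 \left(4 - 6\right)\right) + \left(12 - 16\right)\right)^{2} = \left(\left(-5 + 6 \left(-2\right)\right) - 4\right)^{2} = \left(\left(-5 - 12\right) - 4\right)^{2} = \left(-17 - 4\right)^{2} = \left(-21\right)^{2} = 441$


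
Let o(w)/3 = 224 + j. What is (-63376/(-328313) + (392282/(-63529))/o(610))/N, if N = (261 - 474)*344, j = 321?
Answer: -3227034226387/1249355134926779220 ≈ -2.5830e-6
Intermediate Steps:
N = -73272 (N = -213*344 = -73272)
o(w) = 1635 (o(w) = 3*(224 + 321) = 3*545 = 1635)
(-63376/(-328313) + (392282/(-63529))/o(610))/N = (-63376/(-328313) + (392282/(-63529))/1635)/(-73272) = (-63376*(-1/328313) + (392282*(-1/63529))*(1/1635))*(-1/73272) = (63376/328313 - 392282/63529*1/1635)*(-1/73272) = (63376/328313 - 392282/103869915)*(-1/73272) = (6454068452774/34101843403395)*(-1/73272) = -3227034226387/1249355134926779220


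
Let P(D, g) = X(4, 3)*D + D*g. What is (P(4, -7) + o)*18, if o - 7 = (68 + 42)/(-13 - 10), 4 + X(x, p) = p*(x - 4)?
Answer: -17298/23 ≈ -752.09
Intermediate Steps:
X(x, p) = -4 + p*(-4 + x) (X(x, p) = -4 + p*(x - 4) = -4 + p*(-4 + x))
P(D, g) = -4*D + D*g (P(D, g) = (-4 - 4*3 + 3*4)*D + D*g = (-4 - 12 + 12)*D + D*g = -4*D + D*g)
o = 51/23 (o = 7 + (68 + 42)/(-13 - 10) = 7 + 110/(-23) = 7 + 110*(-1/23) = 7 - 110/23 = 51/23 ≈ 2.2174)
(P(4, -7) + o)*18 = (4*(-4 - 7) + 51/23)*18 = (4*(-11) + 51/23)*18 = (-44 + 51/23)*18 = -961/23*18 = -17298/23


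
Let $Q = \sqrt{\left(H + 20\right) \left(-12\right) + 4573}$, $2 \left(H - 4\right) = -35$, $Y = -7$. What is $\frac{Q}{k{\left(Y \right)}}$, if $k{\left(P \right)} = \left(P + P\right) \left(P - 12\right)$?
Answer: $\frac{\sqrt{4495}}{266} \approx 0.25205$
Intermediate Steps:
$H = - \frac{27}{2}$ ($H = 4 + \frac{1}{2} \left(-35\right) = 4 - \frac{35}{2} = - \frac{27}{2} \approx -13.5$)
$k{\left(P \right)} = 2 P \left(-12 + P\right)$
$Q = \sqrt{4495}$ ($Q = \sqrt{\left(- \frac{27}{2} + 20\right) \left(-12\right) + 4573} = \sqrt{\frac{13}{2} \left(-12\right) + 4573} = \sqrt{-78 + 4573} = \sqrt{4495} \approx 67.045$)
$\frac{Q}{k{\left(Y \right)}} = \frac{\sqrt{4495}}{2 \left(-7\right) \left(-12 - 7\right)} = \frac{\sqrt{4495}}{2 \left(-7\right) \left(-19\right)} = \frac{\sqrt{4495}}{266}$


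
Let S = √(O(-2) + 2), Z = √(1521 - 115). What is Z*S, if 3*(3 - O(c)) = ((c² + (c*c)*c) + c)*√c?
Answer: √(7030 + 2812*I*√2) ≈ 86.91 + 22.879*I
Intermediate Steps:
Z = √1406 ≈ 37.497
O(c) = 3 - √c*(c + c² + c³)/3 (O(c) = 3 - ((c² + (c*c)*c) + c)*√c/3 = 3 - ((c² + c²*c) + c)*√c/3 = 3 - ((c² + c³) + c)*√c/3 = 3 - (c + c² + c³)*√c/3 = 3 - √c*(c + c² + c³)/3)
S = √(5 + 2*I*√2) (S = √((3 - (-2)*I*√2/3 - 4*I*√2/3 - (-8)*I*√2/3) + 2) = √((3 + 2*I*√2/3 - 4*I*√2/3 + 8*I*√2/3) + 2) = √((3 + 2*I*√2) + 2) = √(5 + 2*I*√2) ≈ 2.3178 + 0.61015*I)
Z*S = √1406*√(5 + 2*I*√2)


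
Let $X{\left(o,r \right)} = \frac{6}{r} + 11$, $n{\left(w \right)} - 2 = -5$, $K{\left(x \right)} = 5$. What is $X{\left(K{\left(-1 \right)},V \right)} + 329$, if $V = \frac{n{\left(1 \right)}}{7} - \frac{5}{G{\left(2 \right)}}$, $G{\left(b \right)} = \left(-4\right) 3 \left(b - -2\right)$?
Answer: $\frac{35044}{109} \approx 321.5$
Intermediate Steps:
$n{\left(w \right)} = -3$ ($n{\left(w \right)} = 2 - 5 = -3$)
$G{\left(b \right)} = -24 - 12 b$ ($G{\left(b \right)} = - 12 \left(b + 2\right) = - 12 \left(2 + b\right) = -24 - 12 b$)
$V = - \frac{109}{336}$ ($V = - \frac{3}{7} - \frac{5}{-24 - 24} = \left(-3\right) \frac{1}{7} - \frac{5}{-24 - 24} = - \frac{3}{7} - \frac{5}{-48} = - \frac{3}{7} - - \frac{5}{48} = - \frac{3}{7} + \frac{5}{48} = - \frac{109}{336} \approx -0.3244$)
$X{\left(o,r \right)} = 11 + \frac{6}{r}$
$X{\left(K{\left(-1 \right)},V \right)} + 329 = \left(11 + \frac{6}{- \frac{109}{336}}\right) + 329 = \left(11 + 6 \left(- \frac{336}{109}\right)\right) + 329 = \left(11 - \frac{2016}{109}\right) + 329 = - \frac{817}{109} + 329 = \frac{35044}{109}$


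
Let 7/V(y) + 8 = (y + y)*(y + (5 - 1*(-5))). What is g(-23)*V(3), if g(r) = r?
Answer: -23/10 ≈ -2.3000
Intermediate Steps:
V(y) = 7/(-8 + 2*y*(10 + y)) (V(y) = 7/(-8 + (y + y)*(y + (5 - 1*(-5)))) = 7/(-8 + (2*y)*(y + (5 + 5))) = 7/(-8 + (2*y)*(y + 10)) = 7/(-8 + (2*y)*(10 + y)) = 7/(-8 + 2*y*(10 + y)))
g(-23)*V(3) = -161/(2*(-4 + 3² + 10*3)) = -161/(2*(-4 + 9 + 30)) = -161/(2*35) = -23*⅒ = -23/10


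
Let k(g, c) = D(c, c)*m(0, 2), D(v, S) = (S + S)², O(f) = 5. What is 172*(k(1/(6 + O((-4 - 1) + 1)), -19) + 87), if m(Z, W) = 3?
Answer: 760068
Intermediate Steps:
D(v, S) = 4*S² (D(v, S) = (2*S)² = 4*S²)
k(g, c) = 12*c² (k(g, c) = (4*c²)*3 = 12*c²)
172*(k(1/(6 + O((-4 - 1) + 1)), -19) + 87) = 172*(12*(-19)² + 87) = 172*(12*361 + 87) = 172*(4332 + 87) = 172*4419 = 760068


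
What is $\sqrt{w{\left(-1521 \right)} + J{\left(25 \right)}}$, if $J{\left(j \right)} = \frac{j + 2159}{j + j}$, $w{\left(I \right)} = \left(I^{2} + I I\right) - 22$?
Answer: $\frac{4 \sqrt{7229537}}{5} \approx 2151.0$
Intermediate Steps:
$w{\left(I \right)} = -22 + 2 I^{2}$ ($w{\left(I \right)} = \left(I^{2} + I^{2}\right) - 22 = 2 I^{2} - 22 = -22 + 2 I^{2}$)
$J{\left(j \right)} = \frac{2159 + j}{2 j}$
$\sqrt{w{\left(-1521 \right)} + J{\left(25 \right)}} = \sqrt{\left(-22 + 2 \left(-1521\right)^{2}\right) + \frac{2159 + 25}{2 \cdot 25}} = \sqrt{\left(-22 + 2 \cdot 2313441\right) + \frac{1}{2} \cdot \frac{1}{25} \cdot 2184} = \sqrt{\left(-22 + 4626882\right) + \frac{1092}{25}} = \sqrt{4626860 + \frac{1092}{25}} = \sqrt{\frac{115672592}{25}} = \frac{4 \sqrt{7229537}}{5}$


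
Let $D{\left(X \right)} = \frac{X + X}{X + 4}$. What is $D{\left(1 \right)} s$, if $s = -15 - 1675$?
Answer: $-676$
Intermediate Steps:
$s = -1690$
$D{\left(X \right)} = \frac{2 X}{4 + X}$
$D{\left(1 \right)} s = 2 \cdot 1 \frac{1}{4 + 1} \left(-1690\right) = 2 \cdot 1 \cdot \frac{1}{5} \left(-1690\right) = \frac{2}{5} \left(-1690\right) = -676$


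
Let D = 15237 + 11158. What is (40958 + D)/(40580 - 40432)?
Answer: 67353/148 ≈ 455.09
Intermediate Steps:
D = 26395
(40958 + D)/(40580 - 40432) = (40958 + 26395)/(40580 - 40432) = 67353/148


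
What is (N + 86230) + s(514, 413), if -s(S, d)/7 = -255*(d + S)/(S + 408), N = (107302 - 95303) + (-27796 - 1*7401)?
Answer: 59770199/922 ≈ 64827.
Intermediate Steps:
N = -23198 (N = 11999 + (-27796 - 7401) = 11999 - 35197 = -23198)
s(S, d) = 1785*(S + d)/(408 + S) (s(S, d) = -(-1785)/((S + 408)/(d + S)) = -(-1785)/((408 + S)/(S + d)) = -(-1785)*(S + d)/(408 + S) = 1785*(S + d)/(408 + S))
(N + 86230) + s(514, 413) = (-23198 + 86230) + 1785*(514 + 413)/(408 + 514) = 63032 + 1785*927/922 = 63032 + 1785*(1/922)*927 = 63032 + 1654695/922 = 59770199/922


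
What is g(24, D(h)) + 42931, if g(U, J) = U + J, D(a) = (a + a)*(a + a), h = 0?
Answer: 42955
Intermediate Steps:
D(a) = 4*a² (D(a) = (2*a)*(2*a) = 4*a²)
g(U, J) = J + U
g(24, D(h)) + 42931 = (4*0² + 24) + 42931 = (4*0 + 24) + 42931 = (0 + 24) + 42931 = 24 + 42931 = 42955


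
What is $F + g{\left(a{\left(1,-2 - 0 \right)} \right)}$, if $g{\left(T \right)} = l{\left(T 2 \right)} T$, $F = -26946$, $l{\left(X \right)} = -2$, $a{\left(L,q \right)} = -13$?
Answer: $-26920$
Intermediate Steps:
$g{\left(T \right)} = - 2 T$
$F + g{\left(a{\left(1,-2 - 0 \right)} \right)} = -26946 - -26 = -26946 + 26 = -26920$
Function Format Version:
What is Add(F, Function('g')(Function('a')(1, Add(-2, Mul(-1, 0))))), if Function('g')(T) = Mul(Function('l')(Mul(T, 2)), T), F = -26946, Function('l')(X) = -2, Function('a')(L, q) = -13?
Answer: -26920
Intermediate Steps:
Function('g')(T) = Mul(-2, T)
Add(F, Function('g')(Function('a')(1, Add(-2, Mul(-1, 0))))) = Add(-26946, Mul(-2, -13)) = Add(-26946, 26) = -26920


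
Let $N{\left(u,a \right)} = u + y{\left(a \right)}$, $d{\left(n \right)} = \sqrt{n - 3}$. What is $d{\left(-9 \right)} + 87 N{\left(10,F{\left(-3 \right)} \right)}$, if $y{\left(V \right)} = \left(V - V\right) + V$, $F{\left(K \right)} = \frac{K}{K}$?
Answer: $957 + 2 i \sqrt{3} \approx 957.0 + 3.4641 i$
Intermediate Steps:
$d{\left(n \right)} = \sqrt{-3 + n}$
$F{\left(K \right)} = 1$
$y{\left(V \right)} = V$ ($y{\left(V \right)} = 0 + V = V$)
$N{\left(u,a \right)} = a + u$ ($N{\left(u,a \right)} = u + a = a + u$)
$d{\left(-9 \right)} + 87 N{\left(10,F{\left(-3 \right)} \right)} = \sqrt{-3 - 9} + 87 \left(1 + 10\right) = \sqrt{-12} + 87 \cdot 11 = 2 i \sqrt{3} + 957 = 957 + 2 i \sqrt{3}$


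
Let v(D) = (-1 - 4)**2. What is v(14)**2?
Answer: 625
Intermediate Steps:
v(D) = 25 (v(D) = (-5)**2 = 25)
v(14)**2 = 25**2 = 625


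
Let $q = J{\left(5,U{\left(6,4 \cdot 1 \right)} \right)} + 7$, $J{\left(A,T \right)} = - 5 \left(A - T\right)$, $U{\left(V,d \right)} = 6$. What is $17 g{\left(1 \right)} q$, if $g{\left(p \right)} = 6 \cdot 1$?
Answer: $1224$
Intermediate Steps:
$J{\left(A,T \right)} = - 5 A + 5 T$
$g{\left(p \right)} = 6$
$q = 12$ ($q = \left(\left(-5\right) 5 + 5 \cdot 6\right) + 7 = \left(-25 + 30\right) + 7 = 5 + 7 = 12$)
$17 g{\left(1 \right)} q = 17 \cdot 6 \cdot 12 = 102 \cdot 12 = 1224$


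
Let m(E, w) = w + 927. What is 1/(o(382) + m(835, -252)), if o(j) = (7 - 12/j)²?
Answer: 36481/26396236 ≈ 0.0013821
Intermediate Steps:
m(E, w) = 927 + w
1/(o(382) + m(835, -252)) = 1/((-12 + 7*382)²/382² + (927 - 252)) = 1/((-12 + 2674)²/145924 + 675) = 1/((1/145924)*2662² + 675) = 1/((1/145924)*7086244 + 675) = 1/(1771561/36481 + 675) = 1/(26396236/36481) = 36481/26396236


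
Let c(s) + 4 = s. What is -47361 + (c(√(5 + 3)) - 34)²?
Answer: -45909 - 152*√2 ≈ -46124.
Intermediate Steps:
c(s) = -4 + s
-47361 + (c(√(5 + 3)) - 34)² = -47361 + ((-4 + √(5 + 3)) - 34)² = -47361 + ((-4 + √8) - 34)² = -47361 + ((-4 + 2*√2) - 34)² = -47361 + (-38 + 2*√2)²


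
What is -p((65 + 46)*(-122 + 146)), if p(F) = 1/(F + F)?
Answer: -1/5328 ≈ -0.00018769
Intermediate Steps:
p(F) = 1/(2*F)
-p((65 + 46)*(-122 + 146)) = -1/(2*((65 + 46)*(-122 + 146))) = -1/(2*(111*24)) = -1/(2*2664) = -1*1/5328 = -1/5328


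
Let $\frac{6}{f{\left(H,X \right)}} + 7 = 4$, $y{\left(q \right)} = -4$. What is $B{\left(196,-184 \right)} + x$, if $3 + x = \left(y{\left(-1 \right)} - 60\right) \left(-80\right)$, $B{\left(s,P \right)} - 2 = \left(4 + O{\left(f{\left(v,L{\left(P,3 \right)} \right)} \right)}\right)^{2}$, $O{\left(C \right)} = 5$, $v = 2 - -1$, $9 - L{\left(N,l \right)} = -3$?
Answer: $5200$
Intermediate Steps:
$L{\left(N,l \right)} = 12$ ($L{\left(N,l \right)} = 9 - -3 = 9 + 3 = 12$)
$v = 3$ ($v = 2 + 1 = 3$)
$f{\left(H,X \right)} = -2$ ($f{\left(H,X \right)} = \frac{6}{-7 + 4} = \frac{6}{-3} = 6 \left(- \frac{1}{3}\right) = -2$)
$B{\left(s,P \right)} = 83$ ($B{\left(s,P \right)} = 2 + \left(4 + 5\right)^{2} = 2 + 9^{2} = 2 + 81 = 83$)
$x = 5117$ ($x = -3 + \left(-4 - 60\right) \left(-80\right) = -3 - -5120 = -3 + 5120 = 5117$)
$B{\left(196,-184 \right)} + x = 83 + 5117 = 5200$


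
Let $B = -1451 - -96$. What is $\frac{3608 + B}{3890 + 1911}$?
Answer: $\frac{2253}{5801} \approx 0.38838$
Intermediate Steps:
$B = -1355$ ($B = -1451 + 96 = -1355$)
$\frac{3608 + B}{3890 + 1911} = \frac{3608 - 1355}{3890 + 1911} = \frac{2253}{5801}$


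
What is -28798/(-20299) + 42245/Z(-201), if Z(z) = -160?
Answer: -170584715/649568 ≈ -262.61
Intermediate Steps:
-28798/(-20299) + 42245/Z(-201) = -28798/(-20299) + 42245/(-160) = -28798*(-1/20299) + 42245*(-1/160) = 28798/20299 - 8449/32 = -170584715/649568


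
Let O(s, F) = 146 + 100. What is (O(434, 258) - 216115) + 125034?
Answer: -90835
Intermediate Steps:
O(s, F) = 246
(O(434, 258) - 216115) + 125034 = (246 - 216115) + 125034 = -215869 + 125034 = -90835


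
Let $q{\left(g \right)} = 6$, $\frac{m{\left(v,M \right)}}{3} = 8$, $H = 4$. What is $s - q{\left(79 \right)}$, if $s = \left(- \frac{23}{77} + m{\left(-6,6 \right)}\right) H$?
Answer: $\frac{6838}{77} \approx 88.805$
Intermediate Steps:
$m{\left(v,M \right)} = 24$ ($m{\left(v,M \right)} = 3 \cdot 8 = 24$)
$s = \frac{7300}{77}$ ($s = \left(- \frac{23}{77} + 24\right) 4 = \frac{1825}{77} \cdot 4 = \frac{7300}{77} \approx 94.805$)
$s - q{\left(79 \right)} = \frac{7300}{77} - 6 = \frac{6838}{77}$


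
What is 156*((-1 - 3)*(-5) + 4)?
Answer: 3744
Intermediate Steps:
156*((-1 - 3)*(-5) + 4) = 156*(-4*(-5) + 4) = 156*(20 + 4) = 156*24 = 3744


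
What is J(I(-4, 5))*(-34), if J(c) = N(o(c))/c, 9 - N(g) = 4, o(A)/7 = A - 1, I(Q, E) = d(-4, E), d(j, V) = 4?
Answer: -85/2 ≈ -42.500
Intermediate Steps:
I(Q, E) = 4
o(A) = -7 + 7*A (o(A) = 7*(A - 1) = 7*(-1 + A) = -7 + 7*A)
N(g) = 5 (N(g) = 9 - 1*4 = 9 - 4 = 5)
J(c) = 5/c
J(I(-4, 5))*(-34) = (5/4)*(-34) = -85/2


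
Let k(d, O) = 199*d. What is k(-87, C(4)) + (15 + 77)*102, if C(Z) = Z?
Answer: -7929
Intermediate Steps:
k(-87, C(4)) + (15 + 77)*102 = 199*(-87) + (15 + 77)*102 = -17313 + 92*102 = -17313 + 9384 = -7929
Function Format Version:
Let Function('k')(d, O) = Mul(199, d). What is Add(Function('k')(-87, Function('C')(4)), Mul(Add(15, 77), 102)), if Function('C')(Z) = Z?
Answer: -7929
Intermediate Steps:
Add(Function('k')(-87, Function('C')(4)), Mul(Add(15, 77), 102)) = Add(Mul(199, -87), Mul(Add(15, 77), 102)) = Add(-17313, Mul(92, 102)) = Add(-17313, 9384) = -7929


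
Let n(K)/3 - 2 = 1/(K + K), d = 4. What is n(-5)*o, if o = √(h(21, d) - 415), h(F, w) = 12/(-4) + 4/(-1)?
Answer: 57*I*√422/10 ≈ 117.09*I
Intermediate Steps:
h(F, w) = -7 (h(F, w) = 12*(-¼) + 4*(-1) = -3 - 4 = -7)
n(K) = 6 + 3/(2*K) (n(K) = 6 + 3/(K + K) = 6 + 3/((2*K)) = 6 + 3*(1/(2*K)) = 6 + 3/(2*K))
o = I*√422 (o = √(-7 - 415) = √(-422) = I*√422 ≈ 20.543*I)
n(-5)*o = (6 + (3/2)/(-5))*(I*√422) = (6 + (3/2)*(-⅕))*(I*√422) = (6 - 3/10)*(I*√422) = 57*(I*√422)/10 = 57*I*√422/10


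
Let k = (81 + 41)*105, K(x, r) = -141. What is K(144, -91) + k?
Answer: 12669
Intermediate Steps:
k = 12810 (k = 122*105 = 12810)
K(144, -91) + k = -141 + 12810 = 12669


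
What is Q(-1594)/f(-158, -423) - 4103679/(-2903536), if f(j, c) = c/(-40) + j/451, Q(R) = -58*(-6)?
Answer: 18985102627707/535565925808 ≈ 35.449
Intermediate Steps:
Q(R) = 348
f(j, c) = -c/40 + j/451 (f(j, c) = c*(-1/40) + j*(1/451) = -c/40 + j/451)
Q(-1594)/f(-158, -423) - 4103679/(-2903536) = 348/(-1/40*(-423) + (1/451)*(-158)) - 4103679/(-2903536) = 348/(423/40 - 158/451) - 4103679*(-1/2903536) = 348/(184453/18040) + 4103679/2903536 = 348*(18040/184453) + 4103679/2903536 = 6277920/184453 + 4103679/2903536 = 18985102627707/535565925808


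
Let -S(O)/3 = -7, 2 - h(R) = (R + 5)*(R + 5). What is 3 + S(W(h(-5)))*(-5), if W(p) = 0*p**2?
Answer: -102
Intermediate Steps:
h(R) = 2 - (5 + R)**2 (h(R) = 2 - (R + 5)*(R + 5) = 2 - (5 + R)*(5 + R) = 2 - (5 + R)**2)
W(p) = 0
S(O) = 21 (S(O) = -3*(-7) = 21)
3 + S(W(h(-5)))*(-5) = 3 + 21*(-5) = 3 - 105 = -102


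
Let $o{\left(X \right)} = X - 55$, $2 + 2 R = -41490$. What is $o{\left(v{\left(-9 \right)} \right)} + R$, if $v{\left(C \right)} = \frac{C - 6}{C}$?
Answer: $- \frac{62398}{3} \approx -20799.0$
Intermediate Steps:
$R = -20746$ ($R = -1 + \frac{1}{2} \left(-41490\right) = -1 - 20745 = -20746$)
$v{\left(C \right)} = \frac{-6 + C}{C}$
$o{\left(X \right)} = -55 + X$ ($o{\left(X \right)} = X - 55 = -55 + X$)
$o{\left(v{\left(-9 \right)} \right)} + R = \left(-55 + \frac{-6 - 9}{-9}\right) - 20746 = \left(-55 - - \frac{5}{3}\right) - 20746 = \left(-55 + \frac{5}{3}\right) - 20746 = - \frac{160}{3} - 20746 = - \frac{62398}{3}$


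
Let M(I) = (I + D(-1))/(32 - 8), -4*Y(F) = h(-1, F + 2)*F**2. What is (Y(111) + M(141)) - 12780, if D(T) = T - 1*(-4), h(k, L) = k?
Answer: -38775/4 ≈ -9693.8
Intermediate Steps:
Y(F) = F**2/4 (Y(F) = -(-1)*F**2/4 = F**2/4)
D(T) = 4 + T (D(T) = T + 4 = 4 + T)
M(I) = 1/8 + I/24 (M(I) = (I + (4 - 1))/(32 - 8) = (I + 3)/24 = (3 + I)*(1/24) = 1/8 + I/24)
(Y(111) + M(141)) - 12780 = ((1/4)*111**2 + (1/8 + (1/24)*141)) - 12780 = ((1/4)*12321 + (1/8 + 47/8)) - 12780 = (12321/4 + 6) - 12780 = 12345/4 - 12780 = -38775/4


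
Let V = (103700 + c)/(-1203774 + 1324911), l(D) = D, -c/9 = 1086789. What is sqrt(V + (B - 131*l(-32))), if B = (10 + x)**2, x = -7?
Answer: 8*sqrt(42561363)/813 ≈ 64.196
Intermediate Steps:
c = -9781101 (c = -9*1086789 = -9781101)
B = 9 (B = (10 - 7)**2 = 3**2 = 9)
V = -64949/813 (V = (103700 - 9781101)/(-1203774 + 1324911) = -9677401/121137 = -9677401*1/121137 = -64949/813 ≈ -79.888)
sqrt(V + (B - 131*l(-32))) = sqrt(-64949/813 + (9 - 131*(-32))) = sqrt(-64949/813 + (9 + 4192)) = sqrt(-64949/813 + 4201) = sqrt(3350464/813) = 8*sqrt(42561363)/813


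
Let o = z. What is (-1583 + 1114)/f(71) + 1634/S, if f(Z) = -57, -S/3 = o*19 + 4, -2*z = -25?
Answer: 164435/27531 ≈ 5.9727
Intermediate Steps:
z = 25/2 (z = -½*(-25) = 25/2 ≈ 12.500)
o = 25/2 ≈ 12.500
S = -1449/2 (S = -3*((25/2)*19 + 4) = -3*(475/2 + 4) = -3*483/2 = -1449/2 ≈ -724.50)
(-1583 + 1114)/f(71) + 1634/S = (-1583 + 1114)/(-57) + 1634/(-1449/2) = -469*(-1/57) + 1634*(-2/1449) = 469/57 - 3268/1449 = 164435/27531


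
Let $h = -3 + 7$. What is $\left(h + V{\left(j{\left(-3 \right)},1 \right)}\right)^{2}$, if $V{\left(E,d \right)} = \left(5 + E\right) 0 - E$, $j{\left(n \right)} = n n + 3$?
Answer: $64$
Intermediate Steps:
$j{\left(n \right)} = 3 + n^{2}$ ($j{\left(n \right)} = n^{2} + 3 = 3 + n^{2}$)
$V{\left(E,d \right)} = - E$ ($V{\left(E,d \right)} = 0 - E = - E$)
$h = 4$
$\left(h + V{\left(j{\left(-3 \right)},1 \right)}\right)^{2} = \left(4 - \left(3 + \left(-3\right)^{2}\right)\right)^{2} = \left(4 - \left(3 + 9\right)\right)^{2} = \left(4 - 12\right)^{2} = \left(-8\right)^{2} = 64$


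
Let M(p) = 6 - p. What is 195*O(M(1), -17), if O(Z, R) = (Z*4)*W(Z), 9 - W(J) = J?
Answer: 15600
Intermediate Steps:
W(J) = 9 - J
O(Z, R) = 4*Z*(9 - Z) (O(Z, R) = (Z*4)*(9 - Z) = (4*Z)*(9 - Z) = 4*Z*(9 - Z))
195*O(M(1), -17) = 195*(4*(6 - 1*1)*(9 - (6 - 1*1))) = 195*(4*(6 - 1)*(9 - (6 - 1))) = 195*(4*5*(9 - 1*5)) = 195*(4*5*(9 - 5)) = 195*(4*5*4) = 195*80 = 15600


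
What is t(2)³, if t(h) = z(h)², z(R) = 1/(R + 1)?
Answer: 1/729 ≈ 0.0013717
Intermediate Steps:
z(R) = 1/(1 + R)
t(h) = (1 + h)⁻² (t(h) = (1/(1 + h))² = (1 + h)⁻²)
t(2)³ = ((1 + 2)⁻²)³ = (3⁻²)³ = (⅑)³ = 1/729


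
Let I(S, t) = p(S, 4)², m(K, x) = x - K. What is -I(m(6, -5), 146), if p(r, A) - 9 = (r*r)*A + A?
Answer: -247009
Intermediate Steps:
p(r, A) = 9 + A + A*r² (p(r, A) = 9 + ((r*r)*A + A) = 9 + (r²*A + A) = 9 + (A*r² + A) = 9 + (A + A*r²) = 9 + A + A*r²)
I(S, t) = (13 + 4*S²)² (I(S, t) = (9 + 4 + 4*S²)² = (13 + 4*S²)²)
-I(m(6, -5), 146) = -(13 + 4*(-5 - 1*6)²)² = -(13 + 4*(-5 - 6)²)² = -(13 + 4*(-11)²)² = -(13 + 4*121)² = -(13 + 484)² = -1*497² = -1*247009 = -247009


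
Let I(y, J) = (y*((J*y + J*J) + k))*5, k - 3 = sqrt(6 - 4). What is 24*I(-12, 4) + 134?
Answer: 41894 - 1440*sqrt(2) ≈ 39858.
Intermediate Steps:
k = 3 + sqrt(2) (k = 3 + sqrt(6 - 4) = 3 + sqrt(2) ≈ 4.4142)
I(y, J) = 5*y*(3 + sqrt(2) + J**2 + J*y) (I(y, J) = (y*((J*y + J*J) + (3 + sqrt(2))))*5 = (y*((J*y + J**2) + (3 + sqrt(2))))*5 = (y*((J**2 + J*y) + (3 + sqrt(2))))*5 = (y*(3 + sqrt(2) + J**2 + J*y))*5 = 5*y*(3 + sqrt(2) + J**2 + J*y))
24*I(-12, 4) + 134 = 24*(5*(-12)*(3 + sqrt(2) + 4**2 + 4*(-12))) + 134 = 24*(5*(-12)*(3 + sqrt(2) + 16 - 48)) + 134 = 24*(5*(-12)*(-29 + sqrt(2))) + 134 = 24*(1740 - 60*sqrt(2)) + 134 = (41760 - 1440*sqrt(2)) + 134 = 41894 - 1440*sqrt(2)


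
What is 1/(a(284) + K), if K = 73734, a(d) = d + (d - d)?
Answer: 1/74018 ≈ 1.3510e-5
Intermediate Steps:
a(d) = d (a(d) = d + 0 = d)
1/(a(284) + K) = 1/(284 + 73734) = 1/74018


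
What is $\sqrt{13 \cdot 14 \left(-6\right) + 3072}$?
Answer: $6 \sqrt{55} \approx 44.497$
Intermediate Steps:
$\sqrt{13 \cdot 14 \left(-6\right) + 3072} = \sqrt{182 \left(-6\right) + 3072} = \sqrt{-1092 + 3072} = \sqrt{1980} = 6 \sqrt{55}$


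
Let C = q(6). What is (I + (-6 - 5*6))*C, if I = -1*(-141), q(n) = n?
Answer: 630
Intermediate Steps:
C = 6
I = 141
(I + (-6 - 5*6))*C = (141 + (-6 - 5*6))*6 = (141 + (-6 - 30))*6 = (141 - 36)*6 = 105*6 = 630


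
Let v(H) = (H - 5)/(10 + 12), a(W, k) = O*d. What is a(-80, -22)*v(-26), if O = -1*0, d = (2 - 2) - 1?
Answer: 0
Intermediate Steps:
d = -1 (d = 0 - 1 = -1)
O = 0
a(W, k) = 0 (a(W, k) = 0*(-1) = 0)
v(H) = -5/22 + H/22 (v(H) = (-5 + H)/22 = (-5 + H)*(1/22) = -5/22 + H/22)
a(-80, -22)*v(-26) = 0*(-5/22 + (1/22)*(-26)) = 0*(-5/22 - 13/11) = 0*(-31/22) = 0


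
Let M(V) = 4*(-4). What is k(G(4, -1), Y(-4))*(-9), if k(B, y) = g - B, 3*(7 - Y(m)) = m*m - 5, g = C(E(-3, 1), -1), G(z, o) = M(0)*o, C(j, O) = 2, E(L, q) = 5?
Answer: 126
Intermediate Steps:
M(V) = -16
G(z, o) = -16*o
g = 2
Y(m) = 26/3 - m²/3 (Y(m) = 7 - (m*m - 5)/3 = 7 - (m² - 5)/3 = 7 - (-5 + m²)/3 = 7 + (5/3 - m²/3) = 26/3 - m²/3)
k(B, y) = 2 - B
k(G(4, -1), Y(-4))*(-9) = (2 - (-16)*(-1))*(-9) = (2 - 1*16)*(-9) = (2 - 16)*(-9) = -14*(-9) = 126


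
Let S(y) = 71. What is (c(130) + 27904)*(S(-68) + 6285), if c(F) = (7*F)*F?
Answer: 929272624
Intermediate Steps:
c(F) = 7*F²
(c(130) + 27904)*(S(-68) + 6285) = (7*130² + 27904)*(71 + 6285) = (7*16900 + 27904)*6356 = (118300 + 27904)*6356 = 146204*6356 = 929272624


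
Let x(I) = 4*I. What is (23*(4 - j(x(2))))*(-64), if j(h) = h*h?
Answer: 88320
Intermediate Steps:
j(h) = h**2
(23*(4 - j(x(2))))*(-64) = (23*(4 - (4*2)**2))*(-64) = (23*(4 - 1*8**2))*(-64) = (23*(4 - 1*64))*(-64) = (23*(4 - 64))*(-64) = (23*(-60))*(-64) = -1380*(-64) = 88320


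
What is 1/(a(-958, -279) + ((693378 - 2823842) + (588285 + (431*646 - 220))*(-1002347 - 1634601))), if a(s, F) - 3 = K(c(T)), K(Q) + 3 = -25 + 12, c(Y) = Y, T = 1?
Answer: -1/2284893839945 ≈ -4.3766e-13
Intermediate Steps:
K(Q) = -16 (K(Q) = -3 + (-25 + 12) = -3 - 13 = -16)
a(s, F) = -13 (a(s, F) = 3 - 16 = -13)
1/(a(-958, -279) + ((693378 - 2823842) + (588285 + (431*646 - 220))*(-1002347 - 1634601))) = 1/(-13 + ((693378 - 2823842) + (588285 + (431*646 - 220))*(-1002347 - 1634601))) = 1/(-13 + (-2130464 + (588285 + (278426 - 220))*(-2636948))) = 1/(-13 + (-2130464 + (588285 + 278206)*(-2636948))) = 1/(-13 + (-2130464 + 866491*(-2636948))) = 1/(-13 + (-2130464 - 2284891709468)) = 1/(-13 - 2284893839932) = 1/(-2284893839945) = -1/2284893839945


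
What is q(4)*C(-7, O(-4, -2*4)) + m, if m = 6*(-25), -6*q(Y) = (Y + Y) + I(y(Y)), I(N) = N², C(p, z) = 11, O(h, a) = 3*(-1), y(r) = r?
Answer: -194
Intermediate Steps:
O(h, a) = -3
q(Y) = -Y/3 - Y²/6 (q(Y) = -((Y + Y) + Y²)/6 = -(2*Y + Y²)/6 = -(Y² + 2*Y)/6 = -Y/3 - Y²/6)
m = -150
q(4)*C(-7, O(-4, -2*4)) + m = ((⅙)*4*(-2 - 1*4))*11 - 150 = ((⅙)*4*(-2 - 4))*11 - 150 = ((⅙)*4*(-6))*11 - 150 = -4*11 - 150 = -44 - 150 = -194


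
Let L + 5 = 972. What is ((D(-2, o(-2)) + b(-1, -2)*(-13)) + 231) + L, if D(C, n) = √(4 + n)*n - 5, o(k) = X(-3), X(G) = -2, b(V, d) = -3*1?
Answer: 1232 - 2*√2 ≈ 1229.2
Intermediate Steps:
b(V, d) = -3
o(k) = -2
D(C, n) = -5 + n*√(4 + n) (D(C, n) = n*√(4 + n) - 5 = -5 + n*√(4 + n))
L = 967 (L = -5 + 972 = 967)
((D(-2, o(-2)) + b(-1, -2)*(-13)) + 231) + L = (((-5 - 2*√(4 - 2)) - 3*(-13)) + 231) + 967 = (((-5 - 2*√2) + 39) + 231) + 967 = ((34 - 2*√2) + 231) + 967 = (265 - 2*√2) + 967 = 1232 - 2*√2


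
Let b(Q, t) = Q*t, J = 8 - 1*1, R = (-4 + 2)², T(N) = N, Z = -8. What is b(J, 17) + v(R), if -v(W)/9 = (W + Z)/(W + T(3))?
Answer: 869/7 ≈ 124.14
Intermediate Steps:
R = 4 (R = (-2)² = 4)
v(W) = -9*(-8 + W)/(3 + W) (v(W) = -9*(W - 8)/(W + 3) = -9*(-8 + W)/(3 + W))
J = 7 (J = 8 - 1 = 7)
b(J, 17) + v(R) = 7*17 + 9*(8 - 1*4)/(3 + 4) = 119 + 9*(8 - 4)/7 = 119 + 9*(⅐)*4 = 119 + 36/7 = 869/7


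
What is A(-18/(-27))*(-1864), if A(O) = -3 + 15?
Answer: -22368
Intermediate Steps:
A(O) = 12
A(-18/(-27))*(-1864) = 12*(-1864) = -22368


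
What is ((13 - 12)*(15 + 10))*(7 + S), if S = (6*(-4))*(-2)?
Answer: 1375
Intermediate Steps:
S = 48 (S = -24*(-2) = 48)
((13 - 12)*(15 + 10))*(7 + S) = ((13 - 12)*(15 + 10))*(7 + 48) = (1*25)*55 = 25*55 = 1375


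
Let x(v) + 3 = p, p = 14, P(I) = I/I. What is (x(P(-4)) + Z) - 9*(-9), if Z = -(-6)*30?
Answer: 272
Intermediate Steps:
P(I) = 1
x(v) = 11 (x(v) = -3 + 14 = 11)
Z = 180 (Z = -6*(-30) = 180)
(x(P(-4)) + Z) - 9*(-9) = (11 + 180) - 9*(-9) = 191 + 81 = 272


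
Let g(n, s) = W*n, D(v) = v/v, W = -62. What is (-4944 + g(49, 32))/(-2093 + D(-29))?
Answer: 3991/1046 ≈ 3.8155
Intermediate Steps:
D(v) = 1
g(n, s) = -62*n
(-4944 + g(49, 32))/(-2093 + D(-29)) = (-4944 - 62*49)/(-2093 + 1) = (-4944 - 3038)/(-2092) = -7982*(-1/2092) = 3991/1046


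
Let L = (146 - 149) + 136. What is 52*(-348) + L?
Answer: -17963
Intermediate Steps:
L = 133 (L = -3 + 136 = 133)
52*(-348) + L = 52*(-348) + 133 = -18096 + 133 = -17963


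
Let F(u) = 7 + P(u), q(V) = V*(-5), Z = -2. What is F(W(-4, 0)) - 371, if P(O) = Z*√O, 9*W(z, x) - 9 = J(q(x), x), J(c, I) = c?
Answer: -366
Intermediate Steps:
q(V) = -5*V
W(z, x) = 1 - 5*x/9 (W(z, x) = 1 + (-5*x)/9 = 1 - 5*x/9)
P(O) = -2*√O
F(u) = 7 - 2*√u
F(W(-4, 0)) - 371 = (7 - 2*√(1 - 5/9*0)) - 371 = (7 - 2*√(1 + 0)) - 371 = (7 - 2*√1) - 371 = (7 - 2*1) - 371 = (7 - 2) - 371 = 5 - 371 = -366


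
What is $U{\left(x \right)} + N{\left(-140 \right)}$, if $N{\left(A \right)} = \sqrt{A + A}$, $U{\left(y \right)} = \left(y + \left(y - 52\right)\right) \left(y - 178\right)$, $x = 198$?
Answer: $6880 + 2 i \sqrt{70} \approx 6880.0 + 16.733 i$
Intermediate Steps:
$U{\left(y \right)} = \left(-178 + y\right) \left(-52 + 2 y\right)$ ($U{\left(y \right)} = \left(y + \left(-52 + y\right)\right) \left(-178 + y\right) = \left(-52 + 2 y\right) \left(-178 + y\right) = \left(-178 + y\right) \left(-52 + 2 y\right)$)
$N{\left(A \right)} = \sqrt{2} \sqrt{A}$ ($N{\left(A \right)} = \sqrt{2 A} = \sqrt{2} \sqrt{A}$)
$U{\left(x \right)} + N{\left(-140 \right)} = \left(9256 - 80784 + 2 \cdot 198^{2}\right) + \sqrt{2} \sqrt{-140} = \left(9256 - 80784 + 2 \cdot 39204\right) + \sqrt{2} \cdot 2 i \sqrt{35} = \left(9256 - 80784 + 78408\right) + 2 i \sqrt{70} = 6880 + 2 i \sqrt{70}$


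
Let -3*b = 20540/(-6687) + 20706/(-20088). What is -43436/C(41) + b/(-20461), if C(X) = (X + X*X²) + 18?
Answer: -1658281662008693/2633210461751940 ≈ -0.62976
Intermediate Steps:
C(X) = 18 + X + X³ (C(X) = (X + X³) + 18 = 18 + X + X³)
b = 10204973/7462692 (b = -(20540/(-6687) + 20706/(-20088))/3 = -(20540*(-1/6687) + 20706*(-1/20088))/3 = -(-20540/6687 - 3451/3348)/3 = -⅓*(-10204973/2487564) = 10204973/7462692 ≈ 1.3675)
-43436/C(41) + b/(-20461) = -43436/(18 + 41 + 41³) + (10204973/7462692)/(-20461) = -43436/(18 + 41 + 68921) + (10204973/7462692)*(-1/20461) = -43436/68980 - 10204973/152694141012 = -43436*1/68980 - 10204973/152694141012 = -10859/17245 - 10204973/152694141012 = -1658281662008693/2633210461751940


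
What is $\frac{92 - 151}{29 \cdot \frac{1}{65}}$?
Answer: $- \frac{3835}{29} \approx -132.24$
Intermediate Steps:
$\frac{92 - 151}{29 \cdot \frac{1}{65}} = - \frac{59}{29 \cdot \frac{1}{65}} = - \frac{59}{\frac{29}{65}} = \left(-59\right) \frac{65}{29} = - \frac{3835}{29}$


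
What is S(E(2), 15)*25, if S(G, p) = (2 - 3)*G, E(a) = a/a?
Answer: -25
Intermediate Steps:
E(a) = 1
S(G, p) = -G
S(E(2), 15)*25 = -1*1*25 = -1*25 = -25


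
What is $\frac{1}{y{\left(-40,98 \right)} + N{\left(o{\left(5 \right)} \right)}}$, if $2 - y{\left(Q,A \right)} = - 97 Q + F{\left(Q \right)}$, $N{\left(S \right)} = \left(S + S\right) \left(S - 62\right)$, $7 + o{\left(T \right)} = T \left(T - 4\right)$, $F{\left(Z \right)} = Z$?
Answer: $- \frac{1}{3582} \approx -0.00027917$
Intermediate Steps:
$o{\left(T \right)} = -7 + T \left(-4 + T\right)$ ($o{\left(T \right)} = -7 + T \left(T - 4\right) = -7 + T \left(-4 + T\right)$)
$N{\left(S \right)} = 2 S \left(-62 + S\right)$
$y{\left(Q,A \right)} = 2 + 96 Q$ ($y{\left(Q,A \right)} = 2 - \left(- 97 Q + Q\right) = 2 - - 96 Q = 2 + 96 Q$)
$\frac{1}{y{\left(-40,98 \right)} + N{\left(o{\left(5 \right)} \right)}} = \frac{1}{\left(2 + 96 \left(-40\right)\right) + 2 \left(-7 + 5^{2} - 20\right) \left(-62 - \left(27 - 25\right)\right)} = \frac{1}{\left(2 - 3840\right) + 2 \left(-7 + 25 - 20\right) \left(-62 - 2\right)} = \frac{1}{-3838 + 2 \left(-2\right) \left(-62 - 2\right)} = \frac{1}{-3838 + 2 \left(-2\right) \left(-64\right)} = \frac{1}{-3838 + 256} = \frac{1}{-3582} = - \frac{1}{3582}$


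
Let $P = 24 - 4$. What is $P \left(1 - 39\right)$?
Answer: $-760$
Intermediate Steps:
$P = 20$
$P \left(1 - 39\right) = 20 \left(1 - 39\right) = 20 \left(-38\right) = -760$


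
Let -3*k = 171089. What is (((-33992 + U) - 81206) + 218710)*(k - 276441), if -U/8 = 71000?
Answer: 464679369056/3 ≈ 1.5489e+11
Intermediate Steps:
k = -171089/3 (k = -⅓*171089 = -171089/3 ≈ -57030.)
U = -568000 (U = -8*71000 = -568000)
(((-33992 + U) - 81206) + 218710)*(k - 276441) = (((-33992 - 568000) - 81206) + 218710)*(-171089/3 - 276441) = ((-601992 - 81206) + 218710)*(-1000412/3) = (-683198 + 218710)*(-1000412/3) = -464488*(-1000412/3) = 464679369056/3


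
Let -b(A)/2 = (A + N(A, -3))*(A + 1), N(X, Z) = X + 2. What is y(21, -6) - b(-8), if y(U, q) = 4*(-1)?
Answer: 192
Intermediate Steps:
N(X, Z) = 2 + X
y(U, q) = -4
b(A) = -2*(1 + A)*(2 + 2*A) (b(A) = -2*(A + (2 + A))*(A + 1) = -2*(2 + 2*A)*(1 + A) = -2*(1 + A)*(2 + 2*A))
y(21, -6) - b(-8) = -4 - (-4 - 8*(-8) - 4*(-8)**2) = -4 - (-4 + 64 - 4*64) = -4 - (-4 + 64 - 256) = -4 - 1*(-196) = -4 + 196 = 192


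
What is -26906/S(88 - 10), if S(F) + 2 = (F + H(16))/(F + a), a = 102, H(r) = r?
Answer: 2421540/133 ≈ 18207.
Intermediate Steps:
S(F) = -2 + (16 + F)/(102 + F) (S(F) = -2 + (F + 16)/(F + 102) = -2 + (16 + F)/(102 + F))
-26906/S(88 - 10) = -26906*(102 + (88 - 10))/(-188 - (88 - 10)) = -26906*(102 + 78)/(-188 - 1*78) = -26906*180/(-188 - 78) = -26906/((1/180)*(-266)) = -26906/(-133/90) = -26906*(-90/133) = 2421540/133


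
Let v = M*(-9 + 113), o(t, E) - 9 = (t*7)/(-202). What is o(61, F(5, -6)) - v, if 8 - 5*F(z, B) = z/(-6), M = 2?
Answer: -40625/202 ≈ -201.11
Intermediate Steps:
F(z, B) = 8/5 + z/30 (F(z, B) = 8/5 - z/(5*(-6)) = 8/5 - z*(-1)/(5*6) = 8/5 - (-1)*z/30 = 8/5 + z/30)
o(t, E) = 9 - 7*t/202 (o(t, E) = 9 + (t*7)/(-202) = 9 + (7*t)*(-1/202) = 9 - 7*t/202)
v = 208 (v = 2*(-9 + 113) = 2*104 = 208)
o(61, F(5, -6)) - v = (9 - 7/202*61) - 1*208 = (9 - 427/202) - 208 = 1391/202 - 208 = -40625/202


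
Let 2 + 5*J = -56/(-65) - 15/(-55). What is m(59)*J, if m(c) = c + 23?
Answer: -50758/3575 ≈ -14.198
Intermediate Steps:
m(c) = 23 + c
J = -619/3575 (J = -⅖ + (-56/(-65) - 15/(-55))/5 = -⅖ + (-56*(-1/65) - 15*(-1/55))/5 = -⅖ + (56/65 + 3/11)/5 = -⅖ + (⅕)*(811/715) = -⅖ + 811/3575 = -619/3575 ≈ -0.17315)
m(59)*J = (23 + 59)*(-619/3575) = 82*(-619/3575) = -50758/3575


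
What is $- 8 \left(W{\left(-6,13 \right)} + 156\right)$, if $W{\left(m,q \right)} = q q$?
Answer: $-2600$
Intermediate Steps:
$W{\left(m,q \right)} = q^{2}$
$- 8 \left(W{\left(-6,13 \right)} + 156\right) = - 8 \left(13^{2} + 156\right) = - 8 \left(169 + 156\right) = \left(-8\right) 325 = -2600$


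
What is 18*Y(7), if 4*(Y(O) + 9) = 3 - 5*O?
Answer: -306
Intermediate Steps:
Y(O) = -33/4 - 5*O/4 (Y(O) = -9 + (3 - 5*O)/4 = -9 + (¾ - 5*O/4) = -33/4 - 5*O/4)
18*Y(7) = 18*(-33/4 - 5/4*7) = 18*(-33/4 - 35/4) = 18*(-17) = -306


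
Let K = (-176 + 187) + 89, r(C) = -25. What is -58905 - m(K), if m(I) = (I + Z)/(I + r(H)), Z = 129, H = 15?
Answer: -4418104/75 ≈ -58908.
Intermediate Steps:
K = 100 (K = 11 + 89 = 100)
m(I) = (129 + I)/(-25 + I) (m(I) = (I + 129)/(I - 25) = (129 + I)/(-25 + I))
-58905 - m(K) = -58905 - (129 + 100)/(-25 + 100) = -58905 - 229/75 = -4418104/75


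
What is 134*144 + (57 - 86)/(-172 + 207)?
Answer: 675331/35 ≈ 19295.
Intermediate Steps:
134*144 + (57 - 86)/(-172 + 207) = 19296 - 29/35 = 675331/35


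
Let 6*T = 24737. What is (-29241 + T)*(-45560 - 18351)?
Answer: 9631962899/6 ≈ 1.6053e+9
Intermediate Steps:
T = 24737/6 (T = (⅙)*24737 = 24737/6 ≈ 4122.8)
(-29241 + T)*(-45560 - 18351) = (-29241 + 24737/6)*(-45560 - 18351) = -150709/6*(-63911) = 9631962899/6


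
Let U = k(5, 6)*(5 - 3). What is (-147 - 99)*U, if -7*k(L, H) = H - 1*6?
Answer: 0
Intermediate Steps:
k(L, H) = 6/7 - H/7 (k(L, H) = -(H - 1*6)/7 = -(H - 6)/7 = -(-6 + H)/7 = 6/7 - H/7)
U = 0 (U = (6/7 - ⅐*6)*(5 - 3) = (6/7 - 6/7)*2 = 0*2 = 0)
(-147 - 99)*U = (-147 - 99)*0 = -246*0 = 0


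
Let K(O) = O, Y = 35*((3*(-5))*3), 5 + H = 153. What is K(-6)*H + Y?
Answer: -2463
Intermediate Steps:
H = 148 (H = -5 + 153 = 148)
Y = -1575 (Y = 35*(-15*3) = 35*(-45) = -1575)
K(-6)*H + Y = -6*148 - 1575 = -888 - 1575 = -2463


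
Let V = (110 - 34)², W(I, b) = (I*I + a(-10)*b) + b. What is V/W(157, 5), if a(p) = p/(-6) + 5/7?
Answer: 7581/32374 ≈ 0.23417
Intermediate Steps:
a(p) = 5/7 - p/6 (a(p) = p*(-⅙) + 5*(⅐) = -p/6 + 5/7 = 5/7 - p/6)
W(I, b) = I² + 71*b/21 (W(I, b) = (I*I + (5/7 - ⅙*(-10))*b) + b = (I² + (5/7 + 5/3)*b) + b = (I² + 50*b/21) + b = I² + 71*b/21)
V = 5776 (V = 76² = 5776)
V/W(157, 5) = 5776/(157² + (71/21)*5) = 5776/(24649 + 355/21) = 5776/(517984/21) = 5776*(21/517984) = 7581/32374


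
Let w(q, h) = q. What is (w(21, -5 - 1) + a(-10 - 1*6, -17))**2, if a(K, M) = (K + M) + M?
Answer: 841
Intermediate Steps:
a(K, M) = K + 2*M
(w(21, -5 - 1) + a(-10 - 1*6, -17))**2 = (21 + ((-10 - 1*6) + 2*(-17)))**2 = (21 + ((-10 - 6) - 34))**2 = (21 + (-16 - 34))**2 = (21 - 50)**2 = (-29)**2 = 841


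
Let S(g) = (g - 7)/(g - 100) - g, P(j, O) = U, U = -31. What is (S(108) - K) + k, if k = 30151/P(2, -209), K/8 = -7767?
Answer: 15144867/248 ≈ 61068.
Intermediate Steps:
K = -62136 (K = 8*(-7767) = -62136)
P(j, O) = -31
k = -30151/31 (k = 30151/(-31) = 30151*(-1/31) = -30151/31 ≈ -972.61)
S(g) = -g + (-7 + g)/(-100 + g) (S(g) = (-7 + g)/(-100 + g) - g = -g + (-7 + g)/(-100 + g))
(S(108) - K) + k = ((-7 - 1*108**2 + 101*108)/(-100 + 108) - 1*(-62136)) - 30151/31 = ((-7 - 1*11664 + 10908)/8 + 62136) - 30151/31 = ((-7 - 11664 + 10908)/8 + 62136) - 30151/31 = ((1/8)*(-763) + 62136) - 30151/31 = (-763/8 + 62136) - 30151/31 = 496325/8 - 30151/31 = 15144867/248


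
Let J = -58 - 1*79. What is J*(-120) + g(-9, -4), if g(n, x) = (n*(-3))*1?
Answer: 16467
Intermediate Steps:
g(n, x) = -3*n (g(n, x) = -3*n*1 = -3*n)
J = -137 (J = -58 - 79 = -137)
J*(-120) + g(-9, -4) = -137*(-120) - 3*(-9) = 16440 + 27 = 16467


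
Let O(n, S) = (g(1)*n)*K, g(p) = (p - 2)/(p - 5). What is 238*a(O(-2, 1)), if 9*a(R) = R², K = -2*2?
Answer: 952/9 ≈ 105.78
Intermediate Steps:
g(p) = (-2 + p)/(-5 + p)
K = -4
O(n, S) = -n (O(n, S) = (((-2 + 1)/(-5 + 1))*n)*(-4) = ((-1/(-4))*n)*(-4) = ((-¼*(-1))*n)*(-4) = (n/4)*(-4) = -n)
a(R) = R²/9
238*a(O(-2, 1)) = 238*((-1*(-2))²/9) = 238*((⅑)*2²) = 238*((⅑)*4) = 238*(4/9) = 952/9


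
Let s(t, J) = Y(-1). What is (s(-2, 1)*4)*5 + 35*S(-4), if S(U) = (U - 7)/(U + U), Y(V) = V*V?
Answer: 545/8 ≈ 68.125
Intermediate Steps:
Y(V) = V**2
s(t, J) = 1 (s(t, J) = (-1)**2 = 1)
S(U) = (-7 + U)/(2*U) (S(U) = (-7 + U)/((2*U)) = (-7 + U)*(1/(2*U)) = (-7 + U)/(2*U))
(s(-2, 1)*4)*5 + 35*S(-4) = (1*4)*5 + 35*((1/2)*(-7 - 4)/(-4)) = 4*5 + 35*((1/2)*(-1/4)*(-11)) = 20 + 35*(11/8) = 20 + 385/8 = 545/8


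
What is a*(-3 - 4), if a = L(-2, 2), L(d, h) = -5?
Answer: 35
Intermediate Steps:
a = -5
a*(-3 - 4) = -5*(-3 - 4) = -5*(-7) = 35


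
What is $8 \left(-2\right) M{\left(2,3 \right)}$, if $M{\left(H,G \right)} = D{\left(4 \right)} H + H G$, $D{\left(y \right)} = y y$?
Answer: $-608$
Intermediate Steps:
$D{\left(y \right)} = y^{2}$
$M{\left(H,G \right)} = 16 H + G H$ ($M{\left(H,G \right)} = 4^{2} H + H G = 16 H + G H$)
$8 \left(-2\right) M{\left(2,3 \right)} = 8 \left(-2\right) 2 \left(16 + 3\right) = - 16 \cdot 2 \cdot 19 = \left(-16\right) 38 = -608$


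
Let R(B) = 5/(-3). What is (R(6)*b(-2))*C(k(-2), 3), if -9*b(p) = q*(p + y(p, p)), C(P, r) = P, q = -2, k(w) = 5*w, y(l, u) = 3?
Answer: 100/27 ≈ 3.7037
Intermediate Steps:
R(B) = -5/3 (R(B) = 5*(-⅓) = -5/3)
b(p) = ⅔ + 2*p/9 (b(p) = -(-2)*(p + 3)/9 = -(-2)*(3 + p)/9 = -(-6 - 2*p)/9 = ⅔ + 2*p/9)
(R(6)*b(-2))*C(k(-2), 3) = (-5*(⅔ + (2/9)*(-2))/3)*(5*(-2)) = -5*(⅔ - 4/9)/3*(-10) = -5/3*2/9*(-10) = -10/27*(-10) = 100/27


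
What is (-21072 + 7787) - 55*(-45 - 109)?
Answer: -4815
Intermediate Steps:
(-21072 + 7787) - 55*(-45 - 109) = -13285 - 55*(-154) = -13285 - 1*(-8470) = -13285 + 8470 = -4815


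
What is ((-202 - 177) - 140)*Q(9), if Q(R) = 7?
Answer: -3633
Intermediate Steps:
((-202 - 177) - 140)*Q(9) = ((-202 - 177) - 140)*7 = (-379 - 140)*7 = -519*7 = -3633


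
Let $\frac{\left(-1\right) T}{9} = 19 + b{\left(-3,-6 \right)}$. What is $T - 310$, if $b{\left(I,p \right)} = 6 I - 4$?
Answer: $-283$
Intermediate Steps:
$b{\left(I,p \right)} = -4 + 6 I$
$T = 27$ ($T = - 9 \left(19 + \left(-4 + 6 \left(-3\right)\right)\right) = - 9 \left(19 - 22\right) = \left(-9\right) \left(-3\right) = 27$)
$T - 310 = 27 - 310 = -283$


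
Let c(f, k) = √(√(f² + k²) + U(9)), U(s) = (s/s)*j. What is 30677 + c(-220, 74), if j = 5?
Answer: 30677 + √(5 + 2*√13469) ≈ 30692.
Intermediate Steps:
U(s) = 5 (U(s) = (s/s)*5 = 1*5 = 5)
c(f, k) = √(5 + √(f² + k²)) (c(f, k) = √(√(f² + k²) + 5) = √(5 + √(f² + k²)))
30677 + c(-220, 74) = 30677 + √(5 + √((-220)² + 74²)) = 30677 + √(5 + √(48400 + 5476)) = 30677 + √(5 + √53876) = 30677 + √(5 + 2*√13469)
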